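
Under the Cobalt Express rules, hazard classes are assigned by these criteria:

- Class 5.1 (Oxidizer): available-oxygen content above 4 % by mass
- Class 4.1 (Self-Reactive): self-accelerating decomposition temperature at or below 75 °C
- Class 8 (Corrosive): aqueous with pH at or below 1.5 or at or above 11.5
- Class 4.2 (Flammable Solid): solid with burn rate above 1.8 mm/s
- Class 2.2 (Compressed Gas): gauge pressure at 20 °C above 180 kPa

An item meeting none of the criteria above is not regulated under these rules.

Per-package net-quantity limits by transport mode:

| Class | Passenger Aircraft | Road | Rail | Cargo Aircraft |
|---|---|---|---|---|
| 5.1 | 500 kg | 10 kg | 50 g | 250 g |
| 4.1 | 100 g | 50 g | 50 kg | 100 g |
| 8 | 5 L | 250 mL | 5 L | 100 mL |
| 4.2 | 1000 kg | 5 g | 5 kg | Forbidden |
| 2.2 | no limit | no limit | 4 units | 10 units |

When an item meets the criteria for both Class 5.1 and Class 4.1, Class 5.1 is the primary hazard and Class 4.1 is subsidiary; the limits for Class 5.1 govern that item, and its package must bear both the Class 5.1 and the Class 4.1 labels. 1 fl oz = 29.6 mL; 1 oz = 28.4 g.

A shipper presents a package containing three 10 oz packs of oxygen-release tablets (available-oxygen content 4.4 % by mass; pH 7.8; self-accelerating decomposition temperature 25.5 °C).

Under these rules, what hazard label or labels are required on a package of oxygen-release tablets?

Oxygen-release tablets: available-oxygen content 4.4 % by mass > 4 % by mass → Class 5.1 (Oxidizer).
Self-accelerating decomposition temperature 25.5 °C meets the Class 4.1 criterion (Self-Reactive), so the oxygen-release tablets are Class 4.1.
By the precedence rule Class 5.1 is primary and Class 4.1 is subsidiary, and that rule requires both labels on the package.

Class 4.1 and 5.1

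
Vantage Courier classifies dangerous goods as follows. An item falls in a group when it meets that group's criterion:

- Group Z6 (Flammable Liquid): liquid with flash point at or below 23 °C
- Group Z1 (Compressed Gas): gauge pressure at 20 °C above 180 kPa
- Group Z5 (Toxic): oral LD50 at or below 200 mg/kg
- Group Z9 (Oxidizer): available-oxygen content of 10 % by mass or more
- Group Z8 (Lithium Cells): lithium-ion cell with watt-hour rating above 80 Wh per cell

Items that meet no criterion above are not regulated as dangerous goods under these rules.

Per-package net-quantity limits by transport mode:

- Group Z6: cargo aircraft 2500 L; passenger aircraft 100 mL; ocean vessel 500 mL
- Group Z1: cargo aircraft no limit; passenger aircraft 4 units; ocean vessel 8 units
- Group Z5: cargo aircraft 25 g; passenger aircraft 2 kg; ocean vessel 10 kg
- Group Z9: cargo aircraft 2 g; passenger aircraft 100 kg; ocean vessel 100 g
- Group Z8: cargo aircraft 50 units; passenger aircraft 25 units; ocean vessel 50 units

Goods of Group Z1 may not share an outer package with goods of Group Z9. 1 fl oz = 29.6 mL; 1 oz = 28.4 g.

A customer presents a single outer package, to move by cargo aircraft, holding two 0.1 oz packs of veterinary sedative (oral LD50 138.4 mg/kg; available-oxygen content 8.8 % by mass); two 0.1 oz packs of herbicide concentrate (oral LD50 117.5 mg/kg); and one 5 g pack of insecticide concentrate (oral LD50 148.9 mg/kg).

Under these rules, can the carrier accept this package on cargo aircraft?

Yes

The veterinary sedative has oral LD50 138.4 mg/kg, which is ≤ 200 mg/kg, so it is Group Z5 (Toxic).
The herbicide concentrate has oral LD50 117.5 mg/kg, which is ≤ 200 mg/kg, so it is Group Z5 (Toxic).
Oral LD50 148.9 mg/kg meets the Group Z5 criterion (Toxic), so the insecticide concentrate is Group Z5.
Group Z5 net quantity: (two 0.1 oz packs = 5.68 g) + (two 0.1 oz packs = 5.68 g) + 5 g = 16.36 g.
That is within the Group Z5 cargo aircraft limit of 25 g.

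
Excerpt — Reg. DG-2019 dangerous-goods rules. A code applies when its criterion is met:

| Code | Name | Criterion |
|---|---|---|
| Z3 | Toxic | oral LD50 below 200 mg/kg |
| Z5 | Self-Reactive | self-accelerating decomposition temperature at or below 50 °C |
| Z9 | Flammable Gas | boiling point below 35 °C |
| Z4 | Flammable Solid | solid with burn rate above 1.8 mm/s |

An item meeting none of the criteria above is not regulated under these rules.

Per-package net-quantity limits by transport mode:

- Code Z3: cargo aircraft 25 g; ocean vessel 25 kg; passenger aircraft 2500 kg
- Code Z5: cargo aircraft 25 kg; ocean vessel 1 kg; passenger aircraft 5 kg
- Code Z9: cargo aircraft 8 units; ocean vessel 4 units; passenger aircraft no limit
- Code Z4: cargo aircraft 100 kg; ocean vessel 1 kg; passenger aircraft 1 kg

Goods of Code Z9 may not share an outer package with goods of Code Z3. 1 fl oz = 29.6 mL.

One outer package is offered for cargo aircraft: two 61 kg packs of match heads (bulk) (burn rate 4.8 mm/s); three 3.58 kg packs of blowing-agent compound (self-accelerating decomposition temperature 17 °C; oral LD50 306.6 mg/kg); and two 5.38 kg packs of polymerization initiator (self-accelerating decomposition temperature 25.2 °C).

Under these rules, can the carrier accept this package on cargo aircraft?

Match heads (bulk): burn rate 4.8 mm/s > 1.8 mm/s → Code Z4 (Flammable Solid).
Blowing-agent compound: self-accelerating decomposition temperature 17 °C ≤ 50 °C → Code Z5 (Self-Reactive).
Self-accelerating decomposition temperature 25.2 °C meets the Code Z5 criterion (Self-Reactive), so the polymerization initiator is Code Z5.
Total Code Z5: (three 3.58 kg packs = 10.74 kg) + (two 5.38 kg packs = 10.76 kg) = 21.5 kg.
21.5 kg ≤ 25 kg (cargo aircraft limit, Code Z5) — within limit.
Code Z4 quantity: two 61 kg packs = 122 kg.
122 kg exceeds the cargo aircraft limit of 100 kg for Code Z4.
The segregation rule (Code Z9 with Code Z3) does not apply to Code Z5 with Code Z4.

No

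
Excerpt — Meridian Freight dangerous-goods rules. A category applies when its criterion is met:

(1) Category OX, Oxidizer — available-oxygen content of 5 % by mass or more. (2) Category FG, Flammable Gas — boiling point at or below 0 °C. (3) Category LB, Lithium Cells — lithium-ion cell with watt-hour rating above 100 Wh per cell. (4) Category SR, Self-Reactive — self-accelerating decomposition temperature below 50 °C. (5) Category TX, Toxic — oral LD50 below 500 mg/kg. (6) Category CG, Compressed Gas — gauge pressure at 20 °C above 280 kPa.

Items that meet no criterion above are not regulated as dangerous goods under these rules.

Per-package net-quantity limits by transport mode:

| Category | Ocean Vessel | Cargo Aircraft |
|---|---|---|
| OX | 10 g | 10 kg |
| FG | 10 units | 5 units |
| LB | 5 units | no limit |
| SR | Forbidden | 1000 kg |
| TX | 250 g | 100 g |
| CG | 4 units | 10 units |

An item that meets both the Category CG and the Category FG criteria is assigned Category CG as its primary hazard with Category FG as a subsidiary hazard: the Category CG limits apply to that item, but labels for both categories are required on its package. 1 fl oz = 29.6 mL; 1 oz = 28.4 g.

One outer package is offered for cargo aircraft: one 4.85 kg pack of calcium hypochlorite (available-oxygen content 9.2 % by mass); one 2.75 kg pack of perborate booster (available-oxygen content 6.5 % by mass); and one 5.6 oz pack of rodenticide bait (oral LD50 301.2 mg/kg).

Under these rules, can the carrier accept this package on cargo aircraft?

Available-oxygen content 9.2 % by mass meets the Category OX criterion (Oxidizer), so the calcium hypochlorite is Category OX.
With available-oxygen content 6.5 % by mass (≥ 5 % by mass), the perborate booster falls in Category OX.
The rodenticide bait has oral LD50 301.2 mg/kg, which is < 500 mg/kg, so it is Category TX (Toxic).
Category TX quantity: one 5.6 oz pack = 159.04 g.
159.04 g > 100 g (cargo aircraft limit, Category TX) — over the limit.
Category OX net quantity: 4.85 kg + 2.75 kg = 7.6 kg.
That is within the Category OX cargo aircraft limit of 10 kg.

No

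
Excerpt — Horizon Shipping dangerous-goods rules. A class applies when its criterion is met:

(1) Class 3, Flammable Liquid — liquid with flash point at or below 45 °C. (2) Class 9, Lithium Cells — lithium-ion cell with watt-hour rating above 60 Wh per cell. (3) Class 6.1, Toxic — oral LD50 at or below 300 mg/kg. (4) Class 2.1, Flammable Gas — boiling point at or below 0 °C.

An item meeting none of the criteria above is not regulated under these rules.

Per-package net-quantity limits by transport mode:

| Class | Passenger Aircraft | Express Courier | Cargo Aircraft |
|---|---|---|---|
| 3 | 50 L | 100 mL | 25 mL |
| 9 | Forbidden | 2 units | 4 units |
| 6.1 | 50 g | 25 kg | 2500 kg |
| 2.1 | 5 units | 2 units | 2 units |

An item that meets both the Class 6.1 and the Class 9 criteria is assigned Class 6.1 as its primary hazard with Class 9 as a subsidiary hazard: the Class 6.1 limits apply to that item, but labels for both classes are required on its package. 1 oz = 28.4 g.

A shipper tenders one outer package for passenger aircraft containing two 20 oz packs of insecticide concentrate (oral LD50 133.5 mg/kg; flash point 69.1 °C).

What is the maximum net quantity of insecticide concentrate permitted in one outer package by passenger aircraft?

50 g

Oral LD50 133.5 mg/kg meets the Class 6.1 criterion (Toxic), so the insecticide concentrate is Class 6.1.
The passenger aircraft limit for Class 6.1 is 50 g.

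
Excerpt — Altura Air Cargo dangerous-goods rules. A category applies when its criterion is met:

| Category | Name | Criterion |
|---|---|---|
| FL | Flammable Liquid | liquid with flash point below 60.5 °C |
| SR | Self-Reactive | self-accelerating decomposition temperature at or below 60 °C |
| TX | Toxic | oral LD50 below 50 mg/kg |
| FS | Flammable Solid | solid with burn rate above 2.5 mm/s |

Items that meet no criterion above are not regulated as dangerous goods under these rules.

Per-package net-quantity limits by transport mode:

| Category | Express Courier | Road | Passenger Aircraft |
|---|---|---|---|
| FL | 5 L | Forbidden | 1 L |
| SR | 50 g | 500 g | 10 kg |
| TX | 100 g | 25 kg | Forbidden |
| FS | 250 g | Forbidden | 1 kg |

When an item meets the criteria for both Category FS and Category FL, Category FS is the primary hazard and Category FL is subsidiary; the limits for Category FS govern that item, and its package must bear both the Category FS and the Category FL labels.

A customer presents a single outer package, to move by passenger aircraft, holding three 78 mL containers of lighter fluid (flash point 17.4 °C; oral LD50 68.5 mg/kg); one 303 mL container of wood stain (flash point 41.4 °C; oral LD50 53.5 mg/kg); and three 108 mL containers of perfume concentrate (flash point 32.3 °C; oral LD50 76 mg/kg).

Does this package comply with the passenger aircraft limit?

With flash point 17.4 °C (< 60.5 °C), the lighter fluid falls in Category FL.
Flash point 41.4 °C meets the Category FL criterion (Flammable Liquid), so the wood stain is Category FL.
Flash point 32.3 °C meets the Category FL criterion (Flammable Liquid), so the perfume concentrate is Category FL.
Category FL net quantity: (three 78 mL containers = 234 mL) + 303 mL + (three 108 mL containers = 324 mL) = 861 mL.
That is within the Category FL passenger aircraft limit of 1 L.

Yes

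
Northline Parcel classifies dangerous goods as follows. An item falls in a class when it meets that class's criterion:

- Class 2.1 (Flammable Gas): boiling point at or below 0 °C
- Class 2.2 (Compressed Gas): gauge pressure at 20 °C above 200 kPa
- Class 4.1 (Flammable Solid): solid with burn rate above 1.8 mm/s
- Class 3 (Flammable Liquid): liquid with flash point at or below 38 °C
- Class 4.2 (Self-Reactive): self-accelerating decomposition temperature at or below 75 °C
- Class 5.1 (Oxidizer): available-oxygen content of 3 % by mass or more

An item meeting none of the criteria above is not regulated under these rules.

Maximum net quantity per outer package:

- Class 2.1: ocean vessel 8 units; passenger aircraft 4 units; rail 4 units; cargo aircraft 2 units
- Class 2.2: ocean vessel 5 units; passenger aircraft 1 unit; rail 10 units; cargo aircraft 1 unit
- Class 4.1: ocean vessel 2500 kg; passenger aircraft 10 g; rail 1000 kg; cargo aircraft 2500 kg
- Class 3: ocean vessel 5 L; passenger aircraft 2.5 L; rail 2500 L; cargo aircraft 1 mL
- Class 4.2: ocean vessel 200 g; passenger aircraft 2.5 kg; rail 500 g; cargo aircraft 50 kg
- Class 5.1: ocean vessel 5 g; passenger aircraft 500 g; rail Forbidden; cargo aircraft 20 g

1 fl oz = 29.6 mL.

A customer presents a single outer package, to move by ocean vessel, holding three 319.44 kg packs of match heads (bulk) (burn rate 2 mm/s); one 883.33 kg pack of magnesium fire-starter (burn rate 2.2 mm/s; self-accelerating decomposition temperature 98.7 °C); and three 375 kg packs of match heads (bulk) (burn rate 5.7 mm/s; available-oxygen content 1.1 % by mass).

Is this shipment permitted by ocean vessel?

No

With burn rate 2 mm/s (> 1.8 mm/s), the match heads (bulk) fall in Class 4.1.
The magnesium fire-starter has burn rate 2.2 mm/s, which is > 1.8 mm/s, so it is Class 4.1 (Flammable Solid).
With burn rate 5.7 mm/s (> 1.8 mm/s), the match heads (bulk) fall in Class 4.1.
Class 4.1 net quantity: (three 319.44 kg packs = 958.32 kg) + 883.33 kg + (three 375 kg packs = 1125 kg) = 2966.65 kg.
2966.65 kg > 2500 kg (ocean vessel limit, Class 4.1) — over the limit.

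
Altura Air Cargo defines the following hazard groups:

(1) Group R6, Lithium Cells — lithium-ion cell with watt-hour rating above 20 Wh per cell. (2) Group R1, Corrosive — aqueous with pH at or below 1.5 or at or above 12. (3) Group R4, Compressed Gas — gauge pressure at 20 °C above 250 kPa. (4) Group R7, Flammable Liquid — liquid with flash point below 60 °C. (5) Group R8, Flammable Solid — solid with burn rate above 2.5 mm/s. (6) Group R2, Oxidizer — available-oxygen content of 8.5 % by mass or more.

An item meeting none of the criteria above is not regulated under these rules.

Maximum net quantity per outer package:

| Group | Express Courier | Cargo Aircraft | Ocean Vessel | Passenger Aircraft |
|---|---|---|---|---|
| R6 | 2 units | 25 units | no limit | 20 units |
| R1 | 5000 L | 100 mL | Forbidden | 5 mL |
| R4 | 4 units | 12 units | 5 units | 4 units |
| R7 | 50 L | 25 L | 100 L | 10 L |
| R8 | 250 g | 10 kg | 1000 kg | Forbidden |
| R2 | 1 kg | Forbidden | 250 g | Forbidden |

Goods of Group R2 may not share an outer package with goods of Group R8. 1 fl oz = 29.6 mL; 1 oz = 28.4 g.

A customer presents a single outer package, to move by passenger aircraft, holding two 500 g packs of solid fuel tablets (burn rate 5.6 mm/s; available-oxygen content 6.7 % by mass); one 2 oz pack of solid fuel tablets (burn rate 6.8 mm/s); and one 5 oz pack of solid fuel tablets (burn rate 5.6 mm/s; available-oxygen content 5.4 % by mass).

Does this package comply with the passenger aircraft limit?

No

Burn rate 5.6 mm/s meets the Group R8 criterion (Flammable Solid), so the solid fuel tablets are Group R8.
With burn rate 6.8 mm/s (> 2.5 mm/s), the solid fuel tablets fall in Group R8.
Solid fuel tablets: burn rate 5.6 mm/s > 2.5 mm/s → Group R8 (Flammable Solid).
Group R8 net quantity: (two 500 g packs = 1 kg) + (one 2 oz pack = 56.8 g) + (one 5 oz pack = 142 g) = 1198.8 g.
By passenger aircraft, Group R8 is Forbidden regardless of quantity.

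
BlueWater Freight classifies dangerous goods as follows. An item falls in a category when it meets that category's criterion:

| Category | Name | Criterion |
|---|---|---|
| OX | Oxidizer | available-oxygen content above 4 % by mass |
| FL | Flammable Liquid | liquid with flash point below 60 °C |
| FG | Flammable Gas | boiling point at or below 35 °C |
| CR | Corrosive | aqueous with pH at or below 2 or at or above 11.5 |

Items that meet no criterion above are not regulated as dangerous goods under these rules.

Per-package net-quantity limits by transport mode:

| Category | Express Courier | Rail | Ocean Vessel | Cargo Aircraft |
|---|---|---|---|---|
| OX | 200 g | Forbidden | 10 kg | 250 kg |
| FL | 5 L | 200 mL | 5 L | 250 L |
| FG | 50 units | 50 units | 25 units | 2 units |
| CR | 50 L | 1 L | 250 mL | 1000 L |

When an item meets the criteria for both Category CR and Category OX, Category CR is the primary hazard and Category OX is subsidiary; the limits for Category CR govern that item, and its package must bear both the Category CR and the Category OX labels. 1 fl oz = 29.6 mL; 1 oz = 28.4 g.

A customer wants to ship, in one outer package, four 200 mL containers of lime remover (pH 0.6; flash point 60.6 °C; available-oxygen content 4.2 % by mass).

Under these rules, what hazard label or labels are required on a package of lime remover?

The lime remover has pH 0.6, which is ≤ 2, so it is Category CR (Corrosive).
The lime remover has available-oxygen content 4.2 % by mass, which is > 4 % by mass, so it is Category OX (Oxidizer).
By the precedence rule Category CR is primary and Category OX is subsidiary, and that rule requires both labels on the package.

Category CR and OX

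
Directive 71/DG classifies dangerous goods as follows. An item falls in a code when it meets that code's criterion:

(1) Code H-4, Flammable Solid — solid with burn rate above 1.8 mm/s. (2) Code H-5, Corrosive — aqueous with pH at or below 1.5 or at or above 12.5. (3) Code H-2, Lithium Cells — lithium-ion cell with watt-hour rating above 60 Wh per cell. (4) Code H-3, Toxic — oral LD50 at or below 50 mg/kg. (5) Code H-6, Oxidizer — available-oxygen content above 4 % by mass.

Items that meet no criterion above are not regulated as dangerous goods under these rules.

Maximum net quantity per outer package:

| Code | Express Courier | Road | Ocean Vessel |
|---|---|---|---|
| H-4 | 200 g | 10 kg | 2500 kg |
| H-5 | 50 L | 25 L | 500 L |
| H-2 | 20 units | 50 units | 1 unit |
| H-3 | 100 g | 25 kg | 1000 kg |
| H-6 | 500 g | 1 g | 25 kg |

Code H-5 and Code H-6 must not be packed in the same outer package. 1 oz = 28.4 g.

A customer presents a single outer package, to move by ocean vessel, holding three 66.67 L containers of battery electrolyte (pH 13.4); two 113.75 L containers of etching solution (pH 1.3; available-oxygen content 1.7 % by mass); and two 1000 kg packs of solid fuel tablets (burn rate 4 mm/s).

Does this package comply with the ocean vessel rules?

The battery electrolyte has pH 13.4, which is ≥ 12.5, so it is Code H-5 (Corrosive).
pH 1.3 meets the Code H-5 criterion (Corrosive), so the etching solution is Code H-5.
Solid fuel tablets: burn rate 4 mm/s > 1.8 mm/s → Code H-4 (Flammable Solid).
Code H-5 net quantity: (three 66.67 L containers = 200.01 L) + (two 113.75 L containers = 227.5 L) = 427.51 L.
That is within the Code H-5 ocean vessel limit of 500 L.
Code H-4 quantity: two 1000 kg packs = 2000 kg.
2000 kg ≤ 2500 kg (ocean vessel limit, Code H-4) — within limit.
The segregation rule (Code H-5 with Code H-6) does not apply to Code H-5 with Code H-4.
Every hazard code is within its ocean vessel limit and no segregation rule is violated.

Yes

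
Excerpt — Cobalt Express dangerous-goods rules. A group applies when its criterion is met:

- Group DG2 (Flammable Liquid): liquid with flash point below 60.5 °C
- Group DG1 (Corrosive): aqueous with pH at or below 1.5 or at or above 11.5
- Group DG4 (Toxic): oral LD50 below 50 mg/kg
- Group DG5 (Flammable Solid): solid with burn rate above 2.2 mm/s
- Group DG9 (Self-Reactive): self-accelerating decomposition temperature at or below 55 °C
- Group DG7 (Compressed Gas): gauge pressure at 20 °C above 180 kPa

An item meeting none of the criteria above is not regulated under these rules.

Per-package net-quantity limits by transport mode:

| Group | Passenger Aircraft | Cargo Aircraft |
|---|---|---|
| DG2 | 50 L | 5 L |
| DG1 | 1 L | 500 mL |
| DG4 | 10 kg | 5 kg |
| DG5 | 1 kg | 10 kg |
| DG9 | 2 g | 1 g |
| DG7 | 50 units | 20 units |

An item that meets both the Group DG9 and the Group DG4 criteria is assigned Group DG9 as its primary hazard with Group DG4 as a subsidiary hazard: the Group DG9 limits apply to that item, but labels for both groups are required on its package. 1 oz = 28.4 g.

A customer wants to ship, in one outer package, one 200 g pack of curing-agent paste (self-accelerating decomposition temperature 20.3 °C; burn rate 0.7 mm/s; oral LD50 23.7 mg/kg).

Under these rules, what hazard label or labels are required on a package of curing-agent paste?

Group DG4 and DG9

With self-accelerating decomposition temperature 20.3 °C (≤ 55 °C), the curing-agent paste falls in Group DG9.
The curing-agent paste has oral LD50 23.7 mg/kg, which is < 50 mg/kg, so it is Group DG4 (Toxic).
By the precedence rule Group DG9 is primary and Group DG4 is subsidiary, and that rule requires both labels on the package.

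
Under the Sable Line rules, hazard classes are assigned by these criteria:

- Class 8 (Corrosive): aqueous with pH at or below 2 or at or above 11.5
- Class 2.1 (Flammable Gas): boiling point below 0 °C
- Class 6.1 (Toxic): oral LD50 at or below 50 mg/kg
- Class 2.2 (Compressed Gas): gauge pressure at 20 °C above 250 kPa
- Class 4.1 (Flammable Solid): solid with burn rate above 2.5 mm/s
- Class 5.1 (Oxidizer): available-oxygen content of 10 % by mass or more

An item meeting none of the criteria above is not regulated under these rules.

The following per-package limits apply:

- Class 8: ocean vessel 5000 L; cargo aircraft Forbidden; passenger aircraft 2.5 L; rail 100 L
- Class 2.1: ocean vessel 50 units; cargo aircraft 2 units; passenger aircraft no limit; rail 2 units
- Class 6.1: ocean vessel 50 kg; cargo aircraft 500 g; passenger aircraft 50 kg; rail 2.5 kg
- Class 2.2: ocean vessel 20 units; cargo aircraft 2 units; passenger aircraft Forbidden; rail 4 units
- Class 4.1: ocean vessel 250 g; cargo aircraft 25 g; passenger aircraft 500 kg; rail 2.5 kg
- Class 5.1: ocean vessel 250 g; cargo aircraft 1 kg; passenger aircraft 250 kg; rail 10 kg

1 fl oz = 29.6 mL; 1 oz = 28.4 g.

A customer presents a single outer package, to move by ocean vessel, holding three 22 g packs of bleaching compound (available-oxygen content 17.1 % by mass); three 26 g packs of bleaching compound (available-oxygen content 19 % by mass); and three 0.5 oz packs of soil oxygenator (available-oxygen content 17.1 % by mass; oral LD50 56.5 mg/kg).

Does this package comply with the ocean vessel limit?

Yes

Bleaching compound: available-oxygen content 17.1 % by mass ≥ 10 % by mass → Class 5.1 (Oxidizer).
Available-oxygen content 19 % by mass meets the Class 5.1 criterion (Oxidizer), so the bleaching compound is Class 5.1.
With available-oxygen content 17.1 % by mass (≥ 10 % by mass), the soil oxygenator falls in Class 5.1.
Total Class 5.1: (three 22 g packs = 66 g) + (three 26 g packs = 78 g) + (three 0.5 oz packs = 42.6 g) = 186.6 g.
186.6 g ≤ 250 g (ocean vessel limit, Class 5.1) — within limit.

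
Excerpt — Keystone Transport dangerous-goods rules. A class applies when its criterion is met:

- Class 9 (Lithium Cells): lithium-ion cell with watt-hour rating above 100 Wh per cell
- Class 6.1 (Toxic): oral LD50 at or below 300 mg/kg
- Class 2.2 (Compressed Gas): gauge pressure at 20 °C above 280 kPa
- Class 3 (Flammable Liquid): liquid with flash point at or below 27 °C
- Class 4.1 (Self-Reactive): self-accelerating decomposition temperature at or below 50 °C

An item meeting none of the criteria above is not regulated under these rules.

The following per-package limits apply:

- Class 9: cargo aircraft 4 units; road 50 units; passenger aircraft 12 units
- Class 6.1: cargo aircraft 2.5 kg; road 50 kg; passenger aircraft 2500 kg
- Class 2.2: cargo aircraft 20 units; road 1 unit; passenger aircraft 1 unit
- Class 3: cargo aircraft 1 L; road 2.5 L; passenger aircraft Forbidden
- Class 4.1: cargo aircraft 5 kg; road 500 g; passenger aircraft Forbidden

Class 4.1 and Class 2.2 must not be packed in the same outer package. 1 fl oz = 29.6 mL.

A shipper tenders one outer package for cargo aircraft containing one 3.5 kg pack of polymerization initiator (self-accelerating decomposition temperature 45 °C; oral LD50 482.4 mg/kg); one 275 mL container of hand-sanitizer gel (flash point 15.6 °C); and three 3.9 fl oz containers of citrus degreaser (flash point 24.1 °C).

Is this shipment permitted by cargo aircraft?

The polymerization initiator has self-accelerating decomposition temperature 45 °C, which is ≤ 50 °C, so it is Class 4.1 (Self-Reactive).
Flash point 15.6 °C meets the Class 3 criterion (Flammable Liquid), so the hand-sanitizer gel is Class 3.
With flash point 24.1 °C (≤ 27 °C), the citrus degreaser falls in Class 3.
Class 4.1 quantity: 3.5 kg.
That is within the Class 4.1 cargo aircraft limit of 5 kg.
Total Class 3: 275 mL + (three 3.9 fl oz containers = 346.32 mL) = 621.32 mL.
621.32 mL is within the cargo aircraft limit of 1 L for Class 3.
The segregation rule (Class 4.1 with Class 2.2) does not apply to Class 4.1 with Class 3.
Every hazard class is within its cargo aircraft limit and no segregation rule is violated.

Yes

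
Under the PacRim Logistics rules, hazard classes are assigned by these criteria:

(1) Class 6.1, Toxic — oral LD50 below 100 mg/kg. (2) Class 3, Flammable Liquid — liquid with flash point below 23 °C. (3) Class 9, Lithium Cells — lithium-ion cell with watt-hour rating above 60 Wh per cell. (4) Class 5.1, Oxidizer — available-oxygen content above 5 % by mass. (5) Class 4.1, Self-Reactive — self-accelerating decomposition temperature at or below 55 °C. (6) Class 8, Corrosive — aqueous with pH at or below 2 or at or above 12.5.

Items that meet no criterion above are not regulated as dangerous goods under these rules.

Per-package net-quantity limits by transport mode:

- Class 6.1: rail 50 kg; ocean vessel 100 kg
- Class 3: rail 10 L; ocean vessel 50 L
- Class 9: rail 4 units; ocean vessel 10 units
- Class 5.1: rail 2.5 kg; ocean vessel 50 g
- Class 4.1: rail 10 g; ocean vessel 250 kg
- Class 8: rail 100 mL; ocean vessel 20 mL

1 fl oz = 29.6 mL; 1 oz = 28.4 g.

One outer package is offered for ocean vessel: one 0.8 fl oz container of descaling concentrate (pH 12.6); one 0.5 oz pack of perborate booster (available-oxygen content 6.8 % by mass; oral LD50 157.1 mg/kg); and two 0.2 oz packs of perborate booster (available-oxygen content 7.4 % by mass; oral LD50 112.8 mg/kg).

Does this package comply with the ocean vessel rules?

The descaling concentrate has pH 12.6, which is ≥ 12.5, so it is Class 8 (Corrosive).
The perborate booster has available-oxygen content 6.8 % by mass, which is > 5 % by mass, so it is Class 5.1 (Oxidizer).
With available-oxygen content 7.4 % by mass (> 5 % by mass), the perborate booster falls in Class 5.1.
Class 8 quantity: one 0.8 fl oz container = 23.68 mL.
That exceeds the Class 8 ocean vessel limit of 20 mL.
Total Class 5.1: (one 0.5 oz pack = 14.2 g) + (two 0.2 oz packs = 11.36 g) = 25.56 g.
25.56 g ≤ 50 g (ocean vessel limit, Class 5.1) — within limit.

No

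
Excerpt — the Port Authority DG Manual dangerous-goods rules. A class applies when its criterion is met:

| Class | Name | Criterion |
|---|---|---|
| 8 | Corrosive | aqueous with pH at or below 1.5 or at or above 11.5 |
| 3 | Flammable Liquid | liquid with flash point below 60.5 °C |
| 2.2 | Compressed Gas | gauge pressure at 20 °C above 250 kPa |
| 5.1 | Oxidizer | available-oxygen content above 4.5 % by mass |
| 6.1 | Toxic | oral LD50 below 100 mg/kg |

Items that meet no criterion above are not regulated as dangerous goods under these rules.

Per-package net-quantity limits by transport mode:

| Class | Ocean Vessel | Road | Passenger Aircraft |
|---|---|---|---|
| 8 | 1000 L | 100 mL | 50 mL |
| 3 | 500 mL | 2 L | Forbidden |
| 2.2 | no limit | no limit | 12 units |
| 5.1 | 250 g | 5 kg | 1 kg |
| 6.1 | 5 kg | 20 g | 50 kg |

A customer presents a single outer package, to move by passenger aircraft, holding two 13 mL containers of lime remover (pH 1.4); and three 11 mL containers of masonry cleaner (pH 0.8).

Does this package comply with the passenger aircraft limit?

Lime remover: pH 1.4 ≤ 1.5 → Class 8 (Corrosive).
Masonry cleaner: pH 0.8 ≤ 1.5 → Class 8 (Corrosive).
Class 8 net quantity: (two 13 mL containers = 26 mL) + (three 11 mL containers = 33 mL) = 59 mL.
That exceeds the Class 8 passenger aircraft limit of 50 mL.

No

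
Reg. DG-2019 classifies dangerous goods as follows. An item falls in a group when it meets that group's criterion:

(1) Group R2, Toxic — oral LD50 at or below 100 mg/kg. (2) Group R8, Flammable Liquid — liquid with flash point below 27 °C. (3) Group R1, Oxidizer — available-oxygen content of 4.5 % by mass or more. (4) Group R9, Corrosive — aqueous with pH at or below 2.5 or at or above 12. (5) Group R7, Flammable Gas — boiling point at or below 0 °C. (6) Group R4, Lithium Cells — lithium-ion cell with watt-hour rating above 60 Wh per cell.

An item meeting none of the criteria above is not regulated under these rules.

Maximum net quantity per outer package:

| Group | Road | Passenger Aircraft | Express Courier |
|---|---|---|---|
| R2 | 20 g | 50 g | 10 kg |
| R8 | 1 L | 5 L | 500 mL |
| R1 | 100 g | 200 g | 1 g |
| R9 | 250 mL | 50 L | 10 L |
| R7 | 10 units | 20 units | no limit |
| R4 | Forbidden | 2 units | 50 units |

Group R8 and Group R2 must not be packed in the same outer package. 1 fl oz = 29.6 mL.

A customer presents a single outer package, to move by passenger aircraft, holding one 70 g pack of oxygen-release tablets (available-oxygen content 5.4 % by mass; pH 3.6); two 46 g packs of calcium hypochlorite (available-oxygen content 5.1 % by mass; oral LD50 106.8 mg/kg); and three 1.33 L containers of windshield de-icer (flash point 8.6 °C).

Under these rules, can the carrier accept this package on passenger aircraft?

Yes

With available-oxygen content 5.4 % by mass (≥ 4.5 % by mass), the oxygen-release tablets fall in Group R1.
With available-oxygen content 5.1 % by mass (≥ 4.5 % by mass), the calcium hypochlorite falls in Group R1.
With flash point 8.6 °C (< 27 °C), the windshield de-icer falls in Group R8.
Group R1 net quantity: 70 g + (two 46 g packs = 92 g) = 162 g.
That is within the Group R1 passenger aircraft limit of 200 g.
Group R8 quantity: three 1.33 L containers = 3.99 L.
3.99 L ≤ 5 L (passenger aircraft limit, Group R8) — within limit.
The segregation rule (Group R8 with Group R2) does not apply to Group R1 with Group R8.
Every hazard group is within its passenger aircraft limit and no segregation rule is violated.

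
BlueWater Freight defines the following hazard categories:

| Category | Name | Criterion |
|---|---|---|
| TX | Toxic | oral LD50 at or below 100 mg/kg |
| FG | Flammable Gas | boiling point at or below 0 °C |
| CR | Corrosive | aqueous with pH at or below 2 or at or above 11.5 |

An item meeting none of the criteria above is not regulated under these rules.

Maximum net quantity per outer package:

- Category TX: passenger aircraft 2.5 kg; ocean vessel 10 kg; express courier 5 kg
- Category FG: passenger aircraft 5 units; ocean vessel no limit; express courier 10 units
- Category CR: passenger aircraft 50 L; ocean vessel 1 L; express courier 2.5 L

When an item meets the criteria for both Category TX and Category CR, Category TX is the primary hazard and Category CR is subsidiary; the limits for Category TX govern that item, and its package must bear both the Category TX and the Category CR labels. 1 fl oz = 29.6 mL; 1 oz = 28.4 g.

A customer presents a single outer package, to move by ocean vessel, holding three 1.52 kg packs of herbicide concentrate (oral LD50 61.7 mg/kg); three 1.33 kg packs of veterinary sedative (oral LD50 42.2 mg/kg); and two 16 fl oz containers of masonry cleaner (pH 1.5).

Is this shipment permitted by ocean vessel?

Herbicide concentrate: oral LD50 61.7 mg/kg ≤ 100 mg/kg → Category TX (Toxic).
With oral LD50 42.2 mg/kg (≤ 100 mg/kg), the veterinary sedative falls in Category TX.
The masonry cleaner has pH 1.5, which is ≤ 2, so it is Category CR (Corrosive).
Category CR quantity: two 16 fl oz containers = 947.2 mL.
947.2 mL is within the ocean vessel limit of 1 L for Category CR.
Category TX net quantity: (three 1.52 kg packs = 4.56 kg) + (three 1.33 kg packs = 3.99 kg) = 8.55 kg.
That is within the Category TX ocean vessel limit of 10 kg.
Every hazard category is within its ocean vessel limit and no segregation rule is violated.

Yes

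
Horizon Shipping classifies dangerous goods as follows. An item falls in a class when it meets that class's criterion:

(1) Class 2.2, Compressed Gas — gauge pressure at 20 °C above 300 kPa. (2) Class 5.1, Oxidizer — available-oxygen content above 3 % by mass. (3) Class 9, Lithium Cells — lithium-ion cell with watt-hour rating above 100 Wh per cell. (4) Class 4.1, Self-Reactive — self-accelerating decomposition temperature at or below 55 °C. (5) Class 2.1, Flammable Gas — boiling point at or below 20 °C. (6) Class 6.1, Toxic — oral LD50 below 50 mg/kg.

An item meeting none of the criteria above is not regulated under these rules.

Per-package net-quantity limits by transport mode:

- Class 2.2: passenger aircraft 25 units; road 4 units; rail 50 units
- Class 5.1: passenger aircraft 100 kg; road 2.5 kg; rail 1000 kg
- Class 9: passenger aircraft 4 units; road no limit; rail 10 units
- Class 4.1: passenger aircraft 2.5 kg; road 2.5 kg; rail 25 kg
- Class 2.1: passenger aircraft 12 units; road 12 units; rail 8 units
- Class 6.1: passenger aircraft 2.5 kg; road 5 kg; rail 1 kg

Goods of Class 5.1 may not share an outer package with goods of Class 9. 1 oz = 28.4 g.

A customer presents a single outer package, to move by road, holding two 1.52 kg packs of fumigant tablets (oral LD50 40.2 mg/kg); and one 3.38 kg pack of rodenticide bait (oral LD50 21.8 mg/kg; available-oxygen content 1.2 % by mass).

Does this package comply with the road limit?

No

Fumigant tablets: oral LD50 40.2 mg/kg < 50 mg/kg → Class 6.1 (Toxic).
Oral LD50 21.8 mg/kg meets the Class 6.1 criterion (Toxic), so the rodenticide bait is Class 6.1.
Total Class 6.1: (two 1.52 kg packs = 3.04 kg) + 3.38 kg = 6.42 kg.
That exceeds the Class 6.1 road limit of 5 kg.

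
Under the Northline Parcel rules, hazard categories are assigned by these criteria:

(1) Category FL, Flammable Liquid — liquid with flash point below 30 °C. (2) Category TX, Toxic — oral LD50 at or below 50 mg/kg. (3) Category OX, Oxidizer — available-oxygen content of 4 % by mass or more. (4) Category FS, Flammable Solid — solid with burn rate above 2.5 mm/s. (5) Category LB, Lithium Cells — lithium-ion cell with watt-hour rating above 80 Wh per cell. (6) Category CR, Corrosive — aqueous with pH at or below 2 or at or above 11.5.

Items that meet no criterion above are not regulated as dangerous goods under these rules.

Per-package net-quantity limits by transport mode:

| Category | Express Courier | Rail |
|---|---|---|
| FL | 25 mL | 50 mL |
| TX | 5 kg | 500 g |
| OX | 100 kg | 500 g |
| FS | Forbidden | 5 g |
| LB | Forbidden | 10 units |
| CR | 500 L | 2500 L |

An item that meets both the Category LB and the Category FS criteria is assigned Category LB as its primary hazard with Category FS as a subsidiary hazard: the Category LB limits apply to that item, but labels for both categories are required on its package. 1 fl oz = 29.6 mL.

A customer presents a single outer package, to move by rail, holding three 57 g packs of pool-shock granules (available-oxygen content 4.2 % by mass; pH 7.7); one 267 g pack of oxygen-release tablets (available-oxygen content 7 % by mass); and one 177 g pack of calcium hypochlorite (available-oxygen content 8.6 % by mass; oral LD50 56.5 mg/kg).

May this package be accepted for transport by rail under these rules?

No

The pool-shock granules have available-oxygen content 4.2 % by mass, which is ≥ 4 % by mass, so they are Category OX (Oxidizer).
With available-oxygen content 7 % by mass (≥ 4 % by mass), the oxygen-release tablets fall in Category OX.
The calcium hypochlorite has available-oxygen content 8.6 % by mass, which is ≥ 4 % by mass, so it is Category OX (Oxidizer).
Total Category OX: (three 57 g packs = 171 g) + 267 g + 177 g = 615 g.
615 g exceeds the rail limit of 500 g for Category OX.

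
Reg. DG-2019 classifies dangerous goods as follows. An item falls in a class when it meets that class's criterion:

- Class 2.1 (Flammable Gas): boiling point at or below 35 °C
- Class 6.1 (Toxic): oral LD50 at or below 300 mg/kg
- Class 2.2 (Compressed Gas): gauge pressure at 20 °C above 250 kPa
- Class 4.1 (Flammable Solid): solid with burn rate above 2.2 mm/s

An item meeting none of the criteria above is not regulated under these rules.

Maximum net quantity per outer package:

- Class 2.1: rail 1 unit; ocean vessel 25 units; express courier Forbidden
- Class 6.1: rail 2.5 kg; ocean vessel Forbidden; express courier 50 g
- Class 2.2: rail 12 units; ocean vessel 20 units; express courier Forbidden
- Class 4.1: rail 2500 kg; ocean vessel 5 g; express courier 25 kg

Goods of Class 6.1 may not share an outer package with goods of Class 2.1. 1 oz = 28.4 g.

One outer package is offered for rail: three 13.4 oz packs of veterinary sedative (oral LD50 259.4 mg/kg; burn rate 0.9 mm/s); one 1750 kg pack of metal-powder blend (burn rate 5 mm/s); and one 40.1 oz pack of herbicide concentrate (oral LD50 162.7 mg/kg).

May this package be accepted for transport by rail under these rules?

With oral LD50 259.4 mg/kg (≤ 300 mg/kg), the veterinary sedative falls in Class 6.1.
With burn rate 5 mm/s (> 2.2 mm/s), the metal-powder blend falls in Class 4.1.
Herbicide concentrate: oral LD50 162.7 mg/kg ≤ 300 mg/kg → Class 6.1 (Toxic).
Total Class 6.1: (three 13.4 oz packs = 1141.68 g) + (one 40.1 oz pack = 1138.84 g) = 2280.52 g.
2280.52 g ≤ 2.5 kg (rail limit, Class 6.1) — within limit.
Class 4.1 quantity: 1750 kg.
That is within the Class 4.1 rail limit of 2500 kg.
The segregation rule (Class 6.1 with Class 2.1) does not apply to Class 6.1 with Class 4.1.
Every hazard class is within its rail limit and no segregation rule is violated.

Yes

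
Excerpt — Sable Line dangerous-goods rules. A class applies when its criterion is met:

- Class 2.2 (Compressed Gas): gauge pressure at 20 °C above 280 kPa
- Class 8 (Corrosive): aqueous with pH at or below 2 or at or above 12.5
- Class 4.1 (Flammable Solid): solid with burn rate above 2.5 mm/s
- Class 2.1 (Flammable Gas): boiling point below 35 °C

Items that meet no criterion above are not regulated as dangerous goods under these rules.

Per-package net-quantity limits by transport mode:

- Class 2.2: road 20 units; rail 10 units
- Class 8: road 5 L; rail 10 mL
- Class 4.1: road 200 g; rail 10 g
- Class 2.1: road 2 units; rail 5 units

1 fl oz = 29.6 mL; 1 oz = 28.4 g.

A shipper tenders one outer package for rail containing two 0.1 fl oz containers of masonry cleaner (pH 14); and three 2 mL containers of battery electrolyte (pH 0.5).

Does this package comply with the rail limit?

Masonry cleaner: pH 14 ≥ 12.5 → Class 8 (Corrosive).
With pH 0.5 (≤ 2), the battery electrolyte falls in Class 8.
Class 8 net quantity: (two 0.1 fl oz containers = 5.92 mL) + (three 2 mL containers = 6 mL) = 11.92 mL.
11.92 mL exceeds the rail limit of 10 mL for Class 8.

No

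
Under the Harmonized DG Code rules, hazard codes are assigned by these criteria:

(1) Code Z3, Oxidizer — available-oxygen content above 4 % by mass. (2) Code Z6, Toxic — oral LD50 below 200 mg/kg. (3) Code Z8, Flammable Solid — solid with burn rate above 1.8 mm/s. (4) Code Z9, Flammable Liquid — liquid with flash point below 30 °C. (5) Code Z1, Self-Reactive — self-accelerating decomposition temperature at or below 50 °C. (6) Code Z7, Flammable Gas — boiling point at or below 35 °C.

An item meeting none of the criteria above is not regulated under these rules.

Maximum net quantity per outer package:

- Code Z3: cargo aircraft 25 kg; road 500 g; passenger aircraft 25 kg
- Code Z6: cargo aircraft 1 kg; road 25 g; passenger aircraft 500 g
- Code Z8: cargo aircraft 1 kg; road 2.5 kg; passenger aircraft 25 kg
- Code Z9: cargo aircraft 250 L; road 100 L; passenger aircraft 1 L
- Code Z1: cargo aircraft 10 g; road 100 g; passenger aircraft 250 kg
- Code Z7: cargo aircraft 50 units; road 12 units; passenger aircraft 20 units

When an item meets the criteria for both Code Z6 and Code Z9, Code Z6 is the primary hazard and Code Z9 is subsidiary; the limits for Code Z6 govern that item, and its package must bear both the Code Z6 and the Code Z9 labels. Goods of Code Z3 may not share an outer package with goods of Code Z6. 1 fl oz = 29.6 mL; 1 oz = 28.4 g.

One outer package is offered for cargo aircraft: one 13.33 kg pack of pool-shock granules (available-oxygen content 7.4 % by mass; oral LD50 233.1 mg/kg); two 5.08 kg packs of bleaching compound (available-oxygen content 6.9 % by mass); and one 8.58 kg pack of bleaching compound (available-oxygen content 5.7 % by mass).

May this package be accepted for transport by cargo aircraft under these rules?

No

With available-oxygen content 7.4 % by mass (> 4 % by mass), the pool-shock granules fall in Code Z3.
Bleaching compound: available-oxygen content 6.9 % by mass > 4 % by mass → Code Z3 (Oxidizer).
With available-oxygen content 5.7 % by mass (> 4 % by mass), the bleaching compound falls in Code Z3.
Total Code Z3: 13.33 kg + (two 5.08 kg packs = 10.16 kg) + 8.58 kg = 32.07 kg.
32.07 kg exceeds the cargo aircraft limit of 25 kg for Code Z3.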